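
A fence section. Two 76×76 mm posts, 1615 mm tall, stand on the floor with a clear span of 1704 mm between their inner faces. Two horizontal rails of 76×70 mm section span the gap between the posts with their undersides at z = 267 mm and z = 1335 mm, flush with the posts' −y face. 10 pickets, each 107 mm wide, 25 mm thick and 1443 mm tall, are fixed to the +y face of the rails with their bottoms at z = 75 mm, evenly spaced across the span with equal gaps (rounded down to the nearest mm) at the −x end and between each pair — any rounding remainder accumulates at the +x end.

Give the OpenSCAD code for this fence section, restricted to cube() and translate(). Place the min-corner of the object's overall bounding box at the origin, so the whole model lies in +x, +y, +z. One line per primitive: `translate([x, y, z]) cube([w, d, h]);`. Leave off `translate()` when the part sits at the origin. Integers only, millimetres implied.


cube([76, 76, 1615]);
translate([1780, 0, 0]) cube([76, 76, 1615]);
translate([76, 0, 267]) cube([1704, 76, 70]);
translate([76, 0, 1335]) cube([1704, 76, 70]);
translate([133, 76, 75]) cube([107, 25, 1443]);
translate([297, 76, 75]) cube([107, 25, 1443]);
translate([461, 76, 75]) cube([107, 25, 1443]);
translate([625, 76, 75]) cube([107, 25, 1443]);
translate([789, 76, 75]) cube([107, 25, 1443]);
translate([953, 76, 75]) cube([107, 25, 1443]);
translate([1117, 76, 75]) cube([107, 25, 1443]);
translate([1281, 76, 75]) cube([107, 25, 1443]);
translate([1445, 76, 75]) cube([107, 25, 1443]);
translate([1609, 76, 75]) cube([107, 25, 1443]);


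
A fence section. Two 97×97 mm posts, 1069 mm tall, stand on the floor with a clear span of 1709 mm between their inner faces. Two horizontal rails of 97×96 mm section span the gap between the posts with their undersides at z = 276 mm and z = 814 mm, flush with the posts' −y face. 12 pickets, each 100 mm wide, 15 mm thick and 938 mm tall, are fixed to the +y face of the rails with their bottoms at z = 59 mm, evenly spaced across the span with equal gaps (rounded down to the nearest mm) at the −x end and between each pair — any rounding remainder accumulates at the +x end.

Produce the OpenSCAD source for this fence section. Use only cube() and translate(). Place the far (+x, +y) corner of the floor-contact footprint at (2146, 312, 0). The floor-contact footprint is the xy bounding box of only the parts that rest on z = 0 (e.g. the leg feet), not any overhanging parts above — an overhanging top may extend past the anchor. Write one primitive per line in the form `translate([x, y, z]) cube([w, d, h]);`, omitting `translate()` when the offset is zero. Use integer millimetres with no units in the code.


translate([243, 215, 0]) cube([97, 97, 1069]);
translate([2049, 215, 0]) cube([97, 97, 1069]);
translate([340, 215, 276]) cube([1709, 97, 96]);
translate([340, 215, 814]) cube([1709, 97, 96]);
translate([379, 312, 59]) cube([100, 15, 938]);
translate([518, 312, 59]) cube([100, 15, 938]);
translate([657, 312, 59]) cube([100, 15, 938]);
translate([796, 312, 59]) cube([100, 15, 938]);
translate([935, 312, 59]) cube([100, 15, 938]);
translate([1074, 312, 59]) cube([100, 15, 938]);
translate([1213, 312, 59]) cube([100, 15, 938]);
translate([1352, 312, 59]) cube([100, 15, 938]);
translate([1491, 312, 59]) cube([100, 15, 938]);
translate([1630, 312, 59]) cube([100, 15, 938]);
translate([1769, 312, 59]) cube([100, 15, 938]);
translate([1908, 312, 59]) cube([100, 15, 938]);


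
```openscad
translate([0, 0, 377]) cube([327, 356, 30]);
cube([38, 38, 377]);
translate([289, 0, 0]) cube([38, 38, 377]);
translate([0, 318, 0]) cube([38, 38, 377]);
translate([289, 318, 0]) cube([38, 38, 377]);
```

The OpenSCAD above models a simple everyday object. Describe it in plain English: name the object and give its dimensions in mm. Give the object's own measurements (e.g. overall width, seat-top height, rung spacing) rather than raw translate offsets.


A four-legged stool. The seat is a 327×356×30 mm slab whose top surface is at z = 407 mm; four square legs, each 38×38 mm in cross-section, run from the floor (z = 0) to the underside of the seat, each flush with a corner of the seat.


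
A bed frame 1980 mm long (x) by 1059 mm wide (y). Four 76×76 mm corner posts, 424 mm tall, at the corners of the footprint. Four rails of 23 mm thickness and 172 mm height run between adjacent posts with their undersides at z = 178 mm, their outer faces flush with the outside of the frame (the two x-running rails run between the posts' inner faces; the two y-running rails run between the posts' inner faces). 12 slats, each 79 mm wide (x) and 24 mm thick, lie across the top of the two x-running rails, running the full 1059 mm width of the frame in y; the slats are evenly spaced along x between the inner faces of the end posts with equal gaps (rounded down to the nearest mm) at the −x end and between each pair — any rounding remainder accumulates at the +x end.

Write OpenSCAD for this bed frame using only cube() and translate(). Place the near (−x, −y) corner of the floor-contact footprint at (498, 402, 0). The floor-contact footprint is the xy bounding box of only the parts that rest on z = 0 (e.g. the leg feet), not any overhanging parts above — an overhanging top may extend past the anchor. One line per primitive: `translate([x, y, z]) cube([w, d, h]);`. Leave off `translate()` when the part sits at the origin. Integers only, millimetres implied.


// slat z = rail_z + rail_h = 178 + 172 = 350
// slat gap = ⌊(1828 − 12·79) / 13⌋ = 67
translate([498, 402, 0]) cube([76, 76, 424]);
translate([498, 1385, 0]) cube([76, 76, 424]);
translate([2402, 402, 0]) cube([76, 76, 424]);
translate([2402, 1385, 0]) cube([76, 76, 424]);
translate([574, 402, 178]) cube([1828, 23, 172]);
translate([574, 1438, 178]) cube([1828, 23, 172]);
translate([498, 478, 178]) cube([23, 907, 172]);
translate([2455, 478, 178]) cube([23, 907, 172]);
translate([641, 402, 350]) cube([79, 1059, 24]);
translate([787, 402, 350]) cube([79, 1059, 24]);
translate([933, 402, 350]) cube([79, 1059, 24]);
translate([1079, 402, 350]) cube([79, 1059, 24]);
translate([1225, 402, 350]) cube([79, 1059, 24]);
translate([1371, 402, 350]) cube([79, 1059, 24]);
translate([1517, 402, 350]) cube([79, 1059, 24]);
translate([1663, 402, 350]) cube([79, 1059, 24]);
translate([1809, 402, 350]) cube([79, 1059, 24]);
translate([1955, 402, 350]) cube([79, 1059, 24]);
translate([2101, 402, 350]) cube([79, 1059, 24]);
translate([2247, 402, 350]) cube([79, 1059, 24]);


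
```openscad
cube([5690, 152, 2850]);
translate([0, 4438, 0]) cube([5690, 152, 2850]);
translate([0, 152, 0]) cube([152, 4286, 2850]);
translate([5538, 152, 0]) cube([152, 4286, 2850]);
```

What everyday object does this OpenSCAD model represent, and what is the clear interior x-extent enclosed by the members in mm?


A house (or room) frame. The interior width is 5386 mm.

Four 2850 mm walls enclosing a rectangle with no floor or roof — a room or house frame. Outside width is 5690 mm and wall thickness is 152 mm, so the interior width is 5690 − 2 × 152 = 5386 mm.


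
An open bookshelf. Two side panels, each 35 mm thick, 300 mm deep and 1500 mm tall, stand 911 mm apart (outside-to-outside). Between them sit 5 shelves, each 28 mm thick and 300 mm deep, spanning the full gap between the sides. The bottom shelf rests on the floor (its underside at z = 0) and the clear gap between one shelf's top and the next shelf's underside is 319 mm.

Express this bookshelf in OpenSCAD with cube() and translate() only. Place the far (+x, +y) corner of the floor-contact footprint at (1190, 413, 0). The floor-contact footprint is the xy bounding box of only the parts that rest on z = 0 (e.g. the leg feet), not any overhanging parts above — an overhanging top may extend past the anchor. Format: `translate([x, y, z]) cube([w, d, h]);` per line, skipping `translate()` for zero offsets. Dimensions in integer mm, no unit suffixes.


translate([279, 113, 0]) cube([35, 300, 1500]);
translate([1155, 113, 0]) cube([35, 300, 1500]);
translate([314, 113, 0]) cube([841, 300, 28]);
translate([314, 113, 347]) cube([841, 300, 28]);
translate([314, 113, 694]) cube([841, 300, 28]);
translate([314, 113, 1041]) cube([841, 300, 28]);
translate([314, 113, 1388]) cube([841, 300, 28]);


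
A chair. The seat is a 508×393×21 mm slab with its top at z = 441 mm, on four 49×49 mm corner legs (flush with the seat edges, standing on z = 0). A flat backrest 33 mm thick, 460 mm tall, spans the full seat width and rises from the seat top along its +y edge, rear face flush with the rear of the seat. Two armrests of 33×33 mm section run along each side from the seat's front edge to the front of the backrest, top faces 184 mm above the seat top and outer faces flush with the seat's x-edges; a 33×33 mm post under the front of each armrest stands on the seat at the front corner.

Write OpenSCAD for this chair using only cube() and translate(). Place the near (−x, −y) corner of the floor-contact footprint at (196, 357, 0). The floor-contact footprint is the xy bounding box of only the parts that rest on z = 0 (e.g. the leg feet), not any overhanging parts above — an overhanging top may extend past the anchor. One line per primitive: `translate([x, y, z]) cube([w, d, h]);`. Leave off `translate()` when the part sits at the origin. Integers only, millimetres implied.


translate([196, 357, 420]) cube([508, 393, 21]);
translate([196, 357, 0]) cube([49, 49, 420]);
translate([655, 357, 0]) cube([49, 49, 420]);
translate([196, 701, 0]) cube([49, 49, 420]);
translate([655, 701, 0]) cube([49, 49, 420]);
translate([196, 717, 441]) cube([508, 33, 460]);
translate([196, 357, 592]) cube([33, 360, 33]);
translate([671, 357, 592]) cube([33, 360, 33]);
translate([196, 357, 441]) cube([33, 33, 151]);
translate([671, 357, 441]) cube([33, 33, 151]);


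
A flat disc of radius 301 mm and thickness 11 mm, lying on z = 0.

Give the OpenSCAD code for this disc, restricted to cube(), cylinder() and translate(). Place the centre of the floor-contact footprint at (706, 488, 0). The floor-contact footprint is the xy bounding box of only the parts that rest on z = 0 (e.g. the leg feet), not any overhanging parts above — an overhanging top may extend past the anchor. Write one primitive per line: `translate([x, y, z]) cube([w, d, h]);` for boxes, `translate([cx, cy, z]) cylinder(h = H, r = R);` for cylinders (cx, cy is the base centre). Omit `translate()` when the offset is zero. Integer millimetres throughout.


translate([706, 488, 0]) cylinder(h = 11, r = 301);


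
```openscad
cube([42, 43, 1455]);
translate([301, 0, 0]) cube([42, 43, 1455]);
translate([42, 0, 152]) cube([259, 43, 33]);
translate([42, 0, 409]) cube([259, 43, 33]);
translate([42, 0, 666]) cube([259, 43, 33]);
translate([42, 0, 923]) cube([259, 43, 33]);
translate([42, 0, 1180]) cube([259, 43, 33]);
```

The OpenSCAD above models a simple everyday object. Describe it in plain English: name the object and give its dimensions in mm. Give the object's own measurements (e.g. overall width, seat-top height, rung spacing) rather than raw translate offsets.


A straight ladder. Two 42×43 mm vertical rails, 1455 mm tall, stand 343 mm apart (outside-to-outside) with their front faces coplanar on the −y side. 5 rungs, each 43 mm deep and 33 mm tall, span between the inner faces of the rails, front faces flush with the rails. The lowest rung's underside is at z = 152 mm and rungs are spaced 257 mm apart (underside to underside).


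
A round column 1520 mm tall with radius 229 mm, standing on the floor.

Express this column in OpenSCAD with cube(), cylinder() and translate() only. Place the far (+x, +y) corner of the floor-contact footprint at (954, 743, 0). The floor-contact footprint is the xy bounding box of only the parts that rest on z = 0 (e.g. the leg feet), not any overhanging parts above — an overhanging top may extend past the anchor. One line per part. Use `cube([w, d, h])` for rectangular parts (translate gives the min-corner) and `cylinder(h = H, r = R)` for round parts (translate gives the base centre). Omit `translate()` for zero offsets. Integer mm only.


translate([725, 514, 0]) cylinder(h = 1520, r = 229);


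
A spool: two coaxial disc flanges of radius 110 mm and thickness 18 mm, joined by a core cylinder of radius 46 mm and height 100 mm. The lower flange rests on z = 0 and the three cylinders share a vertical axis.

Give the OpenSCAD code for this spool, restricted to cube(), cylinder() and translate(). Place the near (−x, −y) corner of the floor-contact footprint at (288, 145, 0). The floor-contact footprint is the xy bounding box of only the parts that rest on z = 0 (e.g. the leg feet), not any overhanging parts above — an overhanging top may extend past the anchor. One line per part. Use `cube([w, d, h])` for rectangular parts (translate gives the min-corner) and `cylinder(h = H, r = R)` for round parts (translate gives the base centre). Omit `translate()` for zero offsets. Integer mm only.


translate([398, 255, 0]) cylinder(h = 18, r = 110);
translate([398, 255, 18]) cylinder(h = 100, r = 46);
translate([398, 255, 118]) cylinder(h = 18, r = 110);


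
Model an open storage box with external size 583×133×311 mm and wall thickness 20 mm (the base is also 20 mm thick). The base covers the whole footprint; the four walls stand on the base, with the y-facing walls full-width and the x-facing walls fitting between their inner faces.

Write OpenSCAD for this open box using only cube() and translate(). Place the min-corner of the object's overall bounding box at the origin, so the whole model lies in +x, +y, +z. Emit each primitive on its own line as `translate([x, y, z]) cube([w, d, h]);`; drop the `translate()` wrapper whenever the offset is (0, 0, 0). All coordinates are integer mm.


cube([583, 133, 20]);
translate([0, 0, 20]) cube([583, 20, 291]);
translate([0, 113, 20]) cube([583, 20, 291]);
translate([0, 20, 20]) cube([20, 93, 291]);
translate([563, 20, 20]) cube([20, 93, 291]);


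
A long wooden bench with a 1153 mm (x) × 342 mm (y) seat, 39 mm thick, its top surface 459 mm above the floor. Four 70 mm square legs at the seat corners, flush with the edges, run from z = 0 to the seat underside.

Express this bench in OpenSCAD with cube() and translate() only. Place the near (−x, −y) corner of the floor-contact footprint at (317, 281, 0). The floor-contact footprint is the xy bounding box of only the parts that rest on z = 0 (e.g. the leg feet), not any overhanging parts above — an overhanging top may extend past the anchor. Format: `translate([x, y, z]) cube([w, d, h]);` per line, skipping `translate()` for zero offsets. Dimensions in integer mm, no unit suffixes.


translate([317, 281, 420]) cube([1153, 342, 39]);
translate([317, 281, 0]) cube([70, 70, 420]);
translate([317, 553, 0]) cube([70, 70, 420]);
translate([1400, 281, 0]) cube([70, 70, 420]);
translate([1400, 553, 0]) cube([70, 70, 420]);


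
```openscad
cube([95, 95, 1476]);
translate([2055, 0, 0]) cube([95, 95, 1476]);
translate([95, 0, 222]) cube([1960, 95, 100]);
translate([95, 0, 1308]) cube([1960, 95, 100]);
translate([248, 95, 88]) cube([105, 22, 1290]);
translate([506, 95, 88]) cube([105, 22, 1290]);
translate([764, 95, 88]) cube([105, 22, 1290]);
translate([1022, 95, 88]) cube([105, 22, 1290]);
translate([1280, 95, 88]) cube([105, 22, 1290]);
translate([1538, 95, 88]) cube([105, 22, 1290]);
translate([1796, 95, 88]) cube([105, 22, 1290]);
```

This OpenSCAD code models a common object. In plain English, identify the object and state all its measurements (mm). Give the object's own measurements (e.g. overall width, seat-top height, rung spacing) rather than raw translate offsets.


A fence section. Two 95×95 mm posts, 1476 mm tall, stand on the floor with a clear span of 1960 mm between their inner faces. Two horizontal rails of 95×100 mm section span the gap between the posts with their undersides at z = 222 mm and z = 1308 mm, flush with the posts' −y face. 7 pickets, each 105 mm wide, 22 mm thick and 1290 mm tall, are fixed to the +y face of the rails with their bottoms at z = 88 mm, spaced across the span with a 153 mm gap after the −x post and between neighbouring pickets, with 154 mm left before the +x post.


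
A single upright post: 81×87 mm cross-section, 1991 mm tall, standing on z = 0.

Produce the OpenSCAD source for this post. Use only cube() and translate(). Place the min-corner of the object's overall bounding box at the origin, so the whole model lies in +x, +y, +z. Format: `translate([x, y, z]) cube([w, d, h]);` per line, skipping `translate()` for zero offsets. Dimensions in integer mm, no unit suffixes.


cube([81, 87, 1991]);


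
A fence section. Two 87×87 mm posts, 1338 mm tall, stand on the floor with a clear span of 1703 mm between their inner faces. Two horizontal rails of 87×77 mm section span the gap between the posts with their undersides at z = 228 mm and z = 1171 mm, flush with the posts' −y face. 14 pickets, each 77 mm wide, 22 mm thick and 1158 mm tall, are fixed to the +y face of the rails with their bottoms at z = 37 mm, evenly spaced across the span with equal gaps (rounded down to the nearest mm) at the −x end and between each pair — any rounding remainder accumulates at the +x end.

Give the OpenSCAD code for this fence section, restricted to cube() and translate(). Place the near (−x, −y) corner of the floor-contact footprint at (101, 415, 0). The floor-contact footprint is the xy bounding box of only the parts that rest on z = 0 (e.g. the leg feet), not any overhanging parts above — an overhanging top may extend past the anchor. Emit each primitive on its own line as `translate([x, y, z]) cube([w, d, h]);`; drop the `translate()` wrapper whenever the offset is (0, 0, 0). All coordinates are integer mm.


translate([101, 415, 0]) cube([87, 87, 1338]);
translate([1891, 415, 0]) cube([87, 87, 1338]);
translate([188, 415, 228]) cube([1703, 87, 77]);
translate([188, 415, 1171]) cube([1703, 87, 77]);
translate([229, 502, 37]) cube([77, 22, 1158]);
translate([347, 502, 37]) cube([77, 22, 1158]);
translate([465, 502, 37]) cube([77, 22, 1158]);
translate([583, 502, 37]) cube([77, 22, 1158]);
translate([701, 502, 37]) cube([77, 22, 1158]);
translate([819, 502, 37]) cube([77, 22, 1158]);
translate([937, 502, 37]) cube([77, 22, 1158]);
translate([1055, 502, 37]) cube([77, 22, 1158]);
translate([1173, 502, 37]) cube([77, 22, 1158]);
translate([1291, 502, 37]) cube([77, 22, 1158]);
translate([1409, 502, 37]) cube([77, 22, 1158]);
translate([1527, 502, 37]) cube([77, 22, 1158]);
translate([1645, 502, 37]) cube([77, 22, 1158]);
translate([1763, 502, 37]) cube([77, 22, 1158]);


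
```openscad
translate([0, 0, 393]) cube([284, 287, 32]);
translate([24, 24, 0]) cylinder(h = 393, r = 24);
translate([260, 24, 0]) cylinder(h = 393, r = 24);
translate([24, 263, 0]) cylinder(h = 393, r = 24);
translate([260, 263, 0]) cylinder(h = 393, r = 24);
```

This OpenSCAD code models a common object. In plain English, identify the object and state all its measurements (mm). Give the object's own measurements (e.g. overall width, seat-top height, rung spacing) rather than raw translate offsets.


A four-legged stool. The seat is a 284×287×32 mm slab whose top surface is at z = 425 mm; four round legs, each 48 mm in diameter, run from the floor (z = 0) to the underside of the seat, each leg's axis is inset half a diameter from the nearest pair of seat edges (so the leg's bounding box is flush with the corner).


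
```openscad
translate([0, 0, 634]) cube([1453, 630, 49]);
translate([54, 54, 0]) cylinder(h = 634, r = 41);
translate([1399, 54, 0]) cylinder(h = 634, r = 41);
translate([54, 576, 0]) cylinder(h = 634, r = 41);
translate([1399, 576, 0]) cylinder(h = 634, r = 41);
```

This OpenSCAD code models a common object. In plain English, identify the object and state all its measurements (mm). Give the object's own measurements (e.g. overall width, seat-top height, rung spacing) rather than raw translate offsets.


A table: top 1453 mm (x) × 630 mm (y), 49 mm thick, upper face at z = 683 mm, on four round legs of 82 mm diameter, each leg's bounding box inset 13 mm from the nearest pair of top edges from z = 0 to the bottom of the top.


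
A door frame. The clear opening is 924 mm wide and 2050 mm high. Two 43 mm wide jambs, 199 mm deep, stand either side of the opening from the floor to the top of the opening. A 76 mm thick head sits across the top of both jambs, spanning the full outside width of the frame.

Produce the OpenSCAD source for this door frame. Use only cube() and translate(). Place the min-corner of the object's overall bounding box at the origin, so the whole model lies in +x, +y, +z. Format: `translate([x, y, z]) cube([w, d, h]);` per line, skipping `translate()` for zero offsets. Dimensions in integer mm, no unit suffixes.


cube([43, 199, 2050]);
translate([967, 0, 0]) cube([43, 199, 2050]);
translate([0, 0, 2050]) cube([1010, 199, 76]);


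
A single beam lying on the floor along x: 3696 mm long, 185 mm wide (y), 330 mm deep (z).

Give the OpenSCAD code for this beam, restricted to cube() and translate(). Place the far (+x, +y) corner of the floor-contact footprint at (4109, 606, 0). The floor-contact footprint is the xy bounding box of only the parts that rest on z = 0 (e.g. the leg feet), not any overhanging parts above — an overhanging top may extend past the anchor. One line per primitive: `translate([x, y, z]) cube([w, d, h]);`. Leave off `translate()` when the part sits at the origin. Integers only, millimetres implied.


translate([413, 421, 0]) cube([3696, 185, 330]);


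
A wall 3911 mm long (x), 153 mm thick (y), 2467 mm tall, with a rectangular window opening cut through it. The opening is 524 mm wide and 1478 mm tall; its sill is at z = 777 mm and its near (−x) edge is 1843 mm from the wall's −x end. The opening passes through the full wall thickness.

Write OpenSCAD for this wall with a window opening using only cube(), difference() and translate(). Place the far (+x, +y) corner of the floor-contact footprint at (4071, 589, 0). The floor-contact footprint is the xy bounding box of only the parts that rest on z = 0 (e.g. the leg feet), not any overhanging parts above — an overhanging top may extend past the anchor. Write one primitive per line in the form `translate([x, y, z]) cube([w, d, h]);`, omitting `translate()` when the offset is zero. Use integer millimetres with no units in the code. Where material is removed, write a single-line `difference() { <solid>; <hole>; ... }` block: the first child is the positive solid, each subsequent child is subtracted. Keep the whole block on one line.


difference() { translate([160, 436, 0]) cube([3911, 153, 2467]); translate([2003, 436, 777]) cube([524, 153, 1478]); }


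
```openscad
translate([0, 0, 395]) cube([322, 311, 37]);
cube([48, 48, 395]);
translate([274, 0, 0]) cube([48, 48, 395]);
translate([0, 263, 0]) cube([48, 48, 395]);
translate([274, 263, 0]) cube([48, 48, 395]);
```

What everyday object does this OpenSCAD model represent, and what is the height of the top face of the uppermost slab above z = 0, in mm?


A stool. The seat height is 432 mm.

A 322×311×37 slab at z = 395 on four corner posts — a stool. The seat top is 395 + 37 = 432 mm.


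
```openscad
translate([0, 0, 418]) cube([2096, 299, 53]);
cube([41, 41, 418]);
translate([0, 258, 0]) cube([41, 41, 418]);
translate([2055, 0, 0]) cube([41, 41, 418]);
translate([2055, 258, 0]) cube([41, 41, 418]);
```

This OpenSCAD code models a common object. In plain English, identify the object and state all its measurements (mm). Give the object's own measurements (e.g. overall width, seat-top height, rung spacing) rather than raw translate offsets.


A bench: a 2096×299 mm seat slab, 53 mm thick, top at z = 471 mm, on four 41×41 mm square legs flush with the seat corners and standing on z = 0.


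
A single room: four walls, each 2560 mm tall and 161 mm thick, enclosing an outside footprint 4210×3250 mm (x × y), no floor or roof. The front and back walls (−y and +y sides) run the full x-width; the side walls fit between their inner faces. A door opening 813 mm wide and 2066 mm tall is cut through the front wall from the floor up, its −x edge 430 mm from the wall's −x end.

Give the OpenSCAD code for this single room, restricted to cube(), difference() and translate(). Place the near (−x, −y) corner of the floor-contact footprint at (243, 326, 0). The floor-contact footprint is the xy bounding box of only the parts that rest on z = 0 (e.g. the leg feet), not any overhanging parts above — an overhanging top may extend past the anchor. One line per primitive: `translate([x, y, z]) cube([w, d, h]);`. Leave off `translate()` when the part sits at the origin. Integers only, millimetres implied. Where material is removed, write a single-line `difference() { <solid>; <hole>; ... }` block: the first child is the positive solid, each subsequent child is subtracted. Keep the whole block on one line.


difference() { translate([243, 326, 0]) cube([4210, 161, 2560]); translate([673, 326, 0]) cube([813, 161, 2066]); }
translate([243, 3415, 0]) cube([4210, 161, 2560]);
translate([243, 487, 0]) cube([161, 2928, 2560]);
translate([4292, 487, 0]) cube([161, 2928, 2560]);


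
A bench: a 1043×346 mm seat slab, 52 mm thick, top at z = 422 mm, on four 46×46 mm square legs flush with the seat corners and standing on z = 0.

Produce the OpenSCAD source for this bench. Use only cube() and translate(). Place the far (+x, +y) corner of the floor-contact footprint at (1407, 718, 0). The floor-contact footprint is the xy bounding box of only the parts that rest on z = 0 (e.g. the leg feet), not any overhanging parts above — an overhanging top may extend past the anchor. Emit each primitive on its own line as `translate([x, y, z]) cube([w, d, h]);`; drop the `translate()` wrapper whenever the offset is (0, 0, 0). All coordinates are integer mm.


translate([364, 372, 370]) cube([1043, 346, 52]);
translate([364, 372, 0]) cube([46, 46, 370]);
translate([364, 672, 0]) cube([46, 46, 370]);
translate([1361, 372, 0]) cube([46, 46, 370]);
translate([1361, 672, 0]) cube([46, 46, 370]);


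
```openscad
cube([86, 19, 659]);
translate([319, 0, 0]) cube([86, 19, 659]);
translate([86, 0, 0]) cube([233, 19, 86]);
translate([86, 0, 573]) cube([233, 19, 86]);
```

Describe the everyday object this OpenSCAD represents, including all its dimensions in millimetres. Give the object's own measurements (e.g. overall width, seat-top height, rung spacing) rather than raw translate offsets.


A rectangular picture frame lying in the x–z plane (depth along y). The opening is 233 mm wide (x) by 487 mm tall (z), surrounded by a border 86 mm wide on all four sides. The frame is 19 mm deep and is made of two full-height vertical stiles with two horizontal rails fitted between them.


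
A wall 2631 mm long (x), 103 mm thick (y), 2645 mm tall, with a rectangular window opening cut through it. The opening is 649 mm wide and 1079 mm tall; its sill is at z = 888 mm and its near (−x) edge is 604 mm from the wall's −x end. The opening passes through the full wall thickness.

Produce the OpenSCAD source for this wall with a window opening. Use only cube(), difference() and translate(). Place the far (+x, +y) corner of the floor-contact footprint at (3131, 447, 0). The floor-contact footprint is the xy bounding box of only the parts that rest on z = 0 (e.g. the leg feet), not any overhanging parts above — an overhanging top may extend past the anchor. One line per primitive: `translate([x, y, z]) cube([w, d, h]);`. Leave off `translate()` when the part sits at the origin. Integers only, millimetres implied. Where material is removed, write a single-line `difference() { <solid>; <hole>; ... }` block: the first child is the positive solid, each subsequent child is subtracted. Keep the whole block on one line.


difference() { translate([500, 344, 0]) cube([2631, 103, 2645]); translate([1104, 344, 888]) cube([649, 103, 1079]); }


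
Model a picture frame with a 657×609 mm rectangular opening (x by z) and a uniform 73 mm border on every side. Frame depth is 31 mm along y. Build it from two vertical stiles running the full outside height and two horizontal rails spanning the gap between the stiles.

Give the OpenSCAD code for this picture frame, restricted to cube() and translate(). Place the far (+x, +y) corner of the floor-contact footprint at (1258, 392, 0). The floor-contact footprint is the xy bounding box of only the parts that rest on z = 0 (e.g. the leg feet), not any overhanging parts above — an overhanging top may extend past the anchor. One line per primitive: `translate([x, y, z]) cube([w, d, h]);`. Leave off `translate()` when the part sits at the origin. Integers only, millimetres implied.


translate([455, 361, 0]) cube([73, 31, 755]);
translate([1185, 361, 0]) cube([73, 31, 755]);
translate([528, 361, 0]) cube([657, 31, 73]);
translate([528, 361, 682]) cube([657, 31, 73]);


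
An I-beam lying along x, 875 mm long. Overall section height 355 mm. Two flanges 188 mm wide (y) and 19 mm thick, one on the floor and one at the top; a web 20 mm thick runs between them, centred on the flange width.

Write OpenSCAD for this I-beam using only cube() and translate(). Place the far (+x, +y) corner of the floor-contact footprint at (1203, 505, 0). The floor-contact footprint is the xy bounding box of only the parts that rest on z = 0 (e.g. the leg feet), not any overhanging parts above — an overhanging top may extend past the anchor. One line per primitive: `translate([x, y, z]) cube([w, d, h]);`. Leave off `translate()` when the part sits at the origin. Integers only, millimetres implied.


translate([328, 317, 0]) cube([875, 188, 19]);
translate([328, 401, 19]) cube([875, 20, 317]);
translate([328, 317, 336]) cube([875, 188, 19]);


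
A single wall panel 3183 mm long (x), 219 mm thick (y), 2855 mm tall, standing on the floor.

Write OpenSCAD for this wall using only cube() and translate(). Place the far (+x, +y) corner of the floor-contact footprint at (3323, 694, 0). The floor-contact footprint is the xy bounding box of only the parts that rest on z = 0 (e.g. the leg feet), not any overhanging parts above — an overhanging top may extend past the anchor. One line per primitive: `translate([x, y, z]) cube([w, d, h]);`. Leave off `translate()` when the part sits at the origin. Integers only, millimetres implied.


translate([140, 475, 0]) cube([3183, 219, 2855]);


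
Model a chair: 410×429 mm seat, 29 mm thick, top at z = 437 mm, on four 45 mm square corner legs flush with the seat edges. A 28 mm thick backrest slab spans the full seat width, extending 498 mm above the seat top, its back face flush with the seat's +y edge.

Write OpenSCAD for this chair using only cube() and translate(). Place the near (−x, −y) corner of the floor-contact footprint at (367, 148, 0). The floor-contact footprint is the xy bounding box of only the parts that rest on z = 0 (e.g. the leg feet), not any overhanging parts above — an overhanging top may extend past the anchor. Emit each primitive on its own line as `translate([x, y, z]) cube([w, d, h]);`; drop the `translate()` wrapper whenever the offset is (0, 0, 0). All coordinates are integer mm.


translate([367, 148, 408]) cube([410, 429, 29]);
translate([367, 148, 0]) cube([45, 45, 408]);
translate([732, 148, 0]) cube([45, 45, 408]);
translate([367, 532, 0]) cube([45, 45, 408]);
translate([732, 532, 0]) cube([45, 45, 408]);
translate([367, 549, 437]) cube([410, 28, 498]);


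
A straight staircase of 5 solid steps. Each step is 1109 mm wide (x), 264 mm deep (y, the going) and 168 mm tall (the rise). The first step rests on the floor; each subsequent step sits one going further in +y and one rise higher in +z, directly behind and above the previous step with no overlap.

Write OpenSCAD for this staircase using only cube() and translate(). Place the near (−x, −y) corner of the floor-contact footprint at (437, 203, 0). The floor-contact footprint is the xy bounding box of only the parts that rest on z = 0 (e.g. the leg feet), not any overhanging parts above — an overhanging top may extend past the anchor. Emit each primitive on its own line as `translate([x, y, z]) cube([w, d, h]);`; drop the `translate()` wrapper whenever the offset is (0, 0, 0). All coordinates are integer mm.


translate([437, 203, 0]) cube([1109, 264, 168]);
translate([437, 467, 168]) cube([1109, 264, 168]);
translate([437, 731, 336]) cube([1109, 264, 168]);
translate([437, 995, 504]) cube([1109, 264, 168]);
translate([437, 1259, 672]) cube([1109, 264, 168]);


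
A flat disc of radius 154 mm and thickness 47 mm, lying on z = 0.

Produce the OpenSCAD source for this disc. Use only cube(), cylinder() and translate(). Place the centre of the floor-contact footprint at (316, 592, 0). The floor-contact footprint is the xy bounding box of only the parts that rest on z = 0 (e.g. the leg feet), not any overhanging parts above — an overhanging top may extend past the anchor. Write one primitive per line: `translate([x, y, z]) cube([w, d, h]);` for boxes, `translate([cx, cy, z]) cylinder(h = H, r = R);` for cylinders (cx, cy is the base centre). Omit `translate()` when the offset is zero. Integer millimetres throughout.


translate([316, 592, 0]) cylinder(h = 47, r = 154);


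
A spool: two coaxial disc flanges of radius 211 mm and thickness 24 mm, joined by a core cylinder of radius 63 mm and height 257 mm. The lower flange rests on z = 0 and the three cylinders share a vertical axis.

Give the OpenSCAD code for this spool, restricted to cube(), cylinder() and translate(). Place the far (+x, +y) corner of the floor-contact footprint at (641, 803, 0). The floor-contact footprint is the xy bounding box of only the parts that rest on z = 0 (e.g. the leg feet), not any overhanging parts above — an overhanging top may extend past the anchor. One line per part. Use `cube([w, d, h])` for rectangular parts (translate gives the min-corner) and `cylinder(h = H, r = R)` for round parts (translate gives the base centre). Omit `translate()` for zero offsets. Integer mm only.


translate([430, 592, 0]) cylinder(h = 24, r = 211);
translate([430, 592, 24]) cylinder(h = 257, r = 63);
translate([430, 592, 281]) cylinder(h = 24, r = 211);


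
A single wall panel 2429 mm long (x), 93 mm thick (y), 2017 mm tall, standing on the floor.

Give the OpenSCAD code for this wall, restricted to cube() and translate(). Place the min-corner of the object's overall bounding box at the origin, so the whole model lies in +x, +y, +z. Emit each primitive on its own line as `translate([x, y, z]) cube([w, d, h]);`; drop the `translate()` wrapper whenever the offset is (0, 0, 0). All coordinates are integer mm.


cube([2429, 93, 2017]);


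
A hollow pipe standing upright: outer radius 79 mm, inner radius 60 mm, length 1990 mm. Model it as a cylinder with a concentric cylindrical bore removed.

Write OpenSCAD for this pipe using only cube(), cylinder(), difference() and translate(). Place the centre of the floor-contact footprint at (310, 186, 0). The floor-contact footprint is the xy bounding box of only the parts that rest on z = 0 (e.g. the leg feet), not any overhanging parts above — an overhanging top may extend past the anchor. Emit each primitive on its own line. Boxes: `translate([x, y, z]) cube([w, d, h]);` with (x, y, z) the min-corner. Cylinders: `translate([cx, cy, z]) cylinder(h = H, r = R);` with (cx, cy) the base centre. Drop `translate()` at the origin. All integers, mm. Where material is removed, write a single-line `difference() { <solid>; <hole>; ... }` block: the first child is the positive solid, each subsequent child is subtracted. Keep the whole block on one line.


difference() { translate([310, 186, 0]) cylinder(h = 1990, r = 79); translate([310, 186, 0]) cylinder(h = 1990, r = 60); }


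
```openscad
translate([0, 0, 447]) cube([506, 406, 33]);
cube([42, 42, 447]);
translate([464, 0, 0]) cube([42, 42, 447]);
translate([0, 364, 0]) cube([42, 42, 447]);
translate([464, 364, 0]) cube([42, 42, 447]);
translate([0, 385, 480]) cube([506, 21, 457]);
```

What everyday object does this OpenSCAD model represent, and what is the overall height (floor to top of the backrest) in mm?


A chair. The overall height is 937 mm.

A slab on four corner posts with a tall panel at the back — a chair. The seat slab sits at z = 447 with thickness 33, and the 457 mm backrest starts at the seat top, so the overall height is 447 + 33 + 457 = 937 mm.


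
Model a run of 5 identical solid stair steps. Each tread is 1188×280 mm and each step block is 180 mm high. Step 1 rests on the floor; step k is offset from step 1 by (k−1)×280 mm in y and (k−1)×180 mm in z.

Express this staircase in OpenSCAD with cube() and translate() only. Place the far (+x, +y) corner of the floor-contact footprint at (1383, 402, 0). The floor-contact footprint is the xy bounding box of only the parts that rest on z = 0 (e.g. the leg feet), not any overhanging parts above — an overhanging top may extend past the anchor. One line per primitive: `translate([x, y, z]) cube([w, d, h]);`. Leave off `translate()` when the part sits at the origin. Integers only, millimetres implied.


translate([195, 122, 0]) cube([1188, 280, 180]);
translate([195, 402, 180]) cube([1188, 280, 180]);
translate([195, 682, 360]) cube([1188, 280, 180]);
translate([195, 962, 540]) cube([1188, 280, 180]);
translate([195, 1242, 720]) cube([1188, 280, 180]);


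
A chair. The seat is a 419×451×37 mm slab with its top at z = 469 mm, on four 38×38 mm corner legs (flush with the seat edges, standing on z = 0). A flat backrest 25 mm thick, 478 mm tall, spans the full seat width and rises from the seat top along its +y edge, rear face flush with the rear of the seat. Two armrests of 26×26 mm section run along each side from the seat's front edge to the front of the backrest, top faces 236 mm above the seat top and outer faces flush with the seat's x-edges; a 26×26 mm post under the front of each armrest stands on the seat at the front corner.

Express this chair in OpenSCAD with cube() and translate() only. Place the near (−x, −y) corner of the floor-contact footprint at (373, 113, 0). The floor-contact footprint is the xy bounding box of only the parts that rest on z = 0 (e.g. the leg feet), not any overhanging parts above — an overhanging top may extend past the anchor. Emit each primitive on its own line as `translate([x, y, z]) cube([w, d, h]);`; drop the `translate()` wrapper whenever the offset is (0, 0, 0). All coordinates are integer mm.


translate([373, 113, 432]) cube([419, 451, 37]);
translate([373, 113, 0]) cube([38, 38, 432]);
translate([754, 113, 0]) cube([38, 38, 432]);
translate([373, 526, 0]) cube([38, 38, 432]);
translate([754, 526, 0]) cube([38, 38, 432]);
translate([373, 539, 469]) cube([419, 25, 478]);
translate([373, 113, 679]) cube([26, 426, 26]);
translate([766, 113, 679]) cube([26, 426, 26]);
translate([373, 113, 469]) cube([26, 26, 210]);
translate([766, 113, 469]) cube([26, 26, 210]);


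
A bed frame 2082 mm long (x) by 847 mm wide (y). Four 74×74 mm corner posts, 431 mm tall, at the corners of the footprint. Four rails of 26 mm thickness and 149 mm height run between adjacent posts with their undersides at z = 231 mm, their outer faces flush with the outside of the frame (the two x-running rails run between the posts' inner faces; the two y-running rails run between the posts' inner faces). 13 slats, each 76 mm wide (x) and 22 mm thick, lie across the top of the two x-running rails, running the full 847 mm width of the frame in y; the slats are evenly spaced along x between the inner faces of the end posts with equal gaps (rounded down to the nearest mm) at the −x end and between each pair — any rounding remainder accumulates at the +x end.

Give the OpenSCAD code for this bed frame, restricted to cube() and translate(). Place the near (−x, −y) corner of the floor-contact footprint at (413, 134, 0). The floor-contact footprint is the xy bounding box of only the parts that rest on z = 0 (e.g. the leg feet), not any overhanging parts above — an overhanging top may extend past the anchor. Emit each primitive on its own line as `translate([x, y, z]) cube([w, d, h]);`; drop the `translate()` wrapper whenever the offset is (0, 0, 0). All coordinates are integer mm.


translate([413, 134, 0]) cube([74, 74, 431]);
translate([413, 907, 0]) cube([74, 74, 431]);
translate([2421, 134, 0]) cube([74, 74, 431]);
translate([2421, 907, 0]) cube([74, 74, 431]);
translate([487, 134, 231]) cube([1934, 26, 149]);
translate([487, 955, 231]) cube([1934, 26, 149]);
translate([413, 208, 231]) cube([26, 699, 149]);
translate([2469, 208, 231]) cube([26, 699, 149]);
translate([554, 134, 380]) cube([76, 847, 22]);
translate([697, 134, 380]) cube([76, 847, 22]);
translate([840, 134, 380]) cube([76, 847, 22]);
translate([983, 134, 380]) cube([76, 847, 22]);
translate([1126, 134, 380]) cube([76, 847, 22]);
translate([1269, 134, 380]) cube([76, 847, 22]);
translate([1412, 134, 380]) cube([76, 847, 22]);
translate([1555, 134, 380]) cube([76, 847, 22]);
translate([1698, 134, 380]) cube([76, 847, 22]);
translate([1841, 134, 380]) cube([76, 847, 22]);
translate([1984, 134, 380]) cube([76, 847, 22]);
translate([2127, 134, 380]) cube([76, 847, 22]);
translate([2270, 134, 380]) cube([76, 847, 22]);
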